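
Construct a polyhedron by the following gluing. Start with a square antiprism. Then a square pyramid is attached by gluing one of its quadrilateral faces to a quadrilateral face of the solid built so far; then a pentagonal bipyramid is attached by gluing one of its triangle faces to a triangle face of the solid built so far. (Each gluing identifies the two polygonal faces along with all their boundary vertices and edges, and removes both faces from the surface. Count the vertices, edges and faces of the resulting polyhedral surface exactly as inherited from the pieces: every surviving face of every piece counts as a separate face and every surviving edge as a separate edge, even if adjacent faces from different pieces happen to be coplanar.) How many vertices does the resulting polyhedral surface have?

13

A square antiprism: V=8, E=16, F=10.
Attach a square pyramid (V=5, E=8, F=5) along a 4-gon: merge 4 vertices and 4 edges, delete both glued faces → V=9, E=20, F=13.
Attach a pentagonal bipyramid (V=7, E=15, F=10) along a 3-gon: merge 3 vertices and 3 edges, delete both glued faces → V=13, E=32, F=21.
Check: V − E + F = 13 − 32 + 21 = 2.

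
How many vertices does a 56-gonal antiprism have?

An antiprism on an n-gon has two n-gon caps and 2n triangles: V = 2·56 = 112, E = 4·56 = 224, F = 2·56 + 2 = 114.

112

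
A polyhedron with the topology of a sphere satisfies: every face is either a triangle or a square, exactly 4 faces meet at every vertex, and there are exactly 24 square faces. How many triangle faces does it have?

8

Let x be the number of triangles; then F = 24 + x.
Edge–face incidences: 2E = 4·24 + 3·x = 96 + 3x.
Every vertex has degree 4, so 4V = 2E.
Euler: V − E + F = 2 ⇒ (2E)/4 − E + (24 + x) = 2.
Multiply by 8: 2·(2E) − 4·(2E) + 8·(24 + x) = 16, i.e. 192 + 8x − 2·(96 + 3x) = 16.
Collecting terms: 2x = 16, so x = 8.
Then 2E = 96 + 3·8 = 120, so E = 60, V = 2E/4 = 30, F = 24 + 8 = 32.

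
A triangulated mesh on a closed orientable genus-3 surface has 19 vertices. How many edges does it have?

69

χ = 2 − 2·3 = -4, and every face is a triangle so 3F = 2E.
V − E + F = -4 with E = 3F/2 gives 19 − (3/2 − 1)·F = -4, so F = 46 and E = 69.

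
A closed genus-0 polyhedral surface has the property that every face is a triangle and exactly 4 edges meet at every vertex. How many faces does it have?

8

Each face has 3 edges and each edge borders two faces, so 2E = 3F.
Each vertex has degree 4, so 4V = 2E and hence V = 3F/4.
Euler: V − E + F = 2 ⇒ (3F/4) − (3F/2) + F = 2.
Multiply by 8: (6 − 12 + 8)F = 16, i.e. 2F = 16.
So F = 8, E = 3·8/2 = 12, V = 3·8/4 = 6.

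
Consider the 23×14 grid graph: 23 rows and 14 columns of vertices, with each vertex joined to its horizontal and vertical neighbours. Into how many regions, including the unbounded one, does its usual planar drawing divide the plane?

287

The grid has V = 23·14 = 322 vertices and E = 23·13 + 14·22 = 607 edges.
F = 2 − V + E = 2 − 322 + 607 = 287.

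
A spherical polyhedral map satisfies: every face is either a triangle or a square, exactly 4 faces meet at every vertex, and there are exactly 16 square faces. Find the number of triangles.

Let x be the number of triangles; then F = 16 + x.
Edge–face incidences: 2E = 4·16 + 3·x = 64 + 3x.
Every vertex has degree 4, so 4V = 2E.
Euler: V − E + F = 2 ⇒ (2E)/4 − E + (16 + x) = 2.
Multiply by 8: 2·(2E) − 4·(2E) + 8·(16 + x) = 16, i.e. 128 + 8x − 2·(64 + 3x) = 16.
Collecting terms: 2x = 16, so x = 8.
Then 2E = 64 + 3·8 = 88, so E = 44, V = 2E/4 = 22, F = 16 + 8 = 24.

8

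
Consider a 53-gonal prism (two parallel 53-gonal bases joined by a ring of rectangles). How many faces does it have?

55

A prism on an n-gon has two n-gon bases and n rectangular sides: V = 2·53 = 106, E = 3·53 = 159, F = 53 + 2 = 55.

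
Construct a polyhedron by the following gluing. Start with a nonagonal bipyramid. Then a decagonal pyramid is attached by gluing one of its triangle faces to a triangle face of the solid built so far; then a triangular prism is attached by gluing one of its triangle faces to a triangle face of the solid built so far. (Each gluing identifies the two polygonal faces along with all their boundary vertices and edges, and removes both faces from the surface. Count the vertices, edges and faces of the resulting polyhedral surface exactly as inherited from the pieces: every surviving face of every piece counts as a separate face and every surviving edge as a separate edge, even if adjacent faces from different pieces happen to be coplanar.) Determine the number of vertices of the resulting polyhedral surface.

A nonagonal bipyramid: V=11, E=27, F=18.
Attach a decagonal pyramid (V=11, E=20, F=11) along a 3-gon: merge 3 vertices and 3 edges, delete both glued faces → V=19, E=44, F=27.
Attach a triangular prism (V=6, E=9, F=5) along a 3-gon: merge 3 vertices and 3 edges, delete both glued faces → V=22, E=50, F=30.
Check: V − E + F = 22 − 50 + 30 = 2.

22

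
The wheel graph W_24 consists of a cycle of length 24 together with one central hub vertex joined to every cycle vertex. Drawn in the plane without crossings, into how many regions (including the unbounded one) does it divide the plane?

25

W_24 has V = 24 + 1 = 25 vertices and E = 2·24 = 48 edges.
By Euler's formula F = 2 − V + E = 2 − 25 + 48 = 25.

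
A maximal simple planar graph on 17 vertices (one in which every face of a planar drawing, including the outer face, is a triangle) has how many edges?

In a plane triangulation 3F = 2E and V − E + F = 2, so E = 3V − 6 = 3·17 − 6 = 45.

45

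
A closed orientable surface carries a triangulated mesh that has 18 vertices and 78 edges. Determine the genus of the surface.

Every face is a triangle and each edge borders two faces, so 3F = 2·78, giving F = 52.
χ = V − E + F = 18 − 78 + 52 = -8.
For a closed orientable surface χ = 2 − 2g, so g = (2 − (-8))/2 = 5.

5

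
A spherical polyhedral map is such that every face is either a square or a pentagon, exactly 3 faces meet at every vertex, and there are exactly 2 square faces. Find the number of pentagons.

Let x be the number of pentagons; then F = 2 + x.
Edge–face incidences: 2E = 4·2 + 5·x = 8 + 5x.
Every vertex has degree 3, so 3V = 2E.
Euler: V − E + F = 2 ⇒ (2E)/3 − E + (2 + x) = 2.
Multiply by 6: 2·(2E) − 3·(2E) + 6·(2 + x) = 12, i.e. 12 + 6x − (8 + 5x) = 12.
Collecting terms: x + 4 = 12, so x = 8.
Then 2E = 8 + 5·8 = 48, so E = 24, V = 2E/3 = 16, F = 2 + 8 = 10.

8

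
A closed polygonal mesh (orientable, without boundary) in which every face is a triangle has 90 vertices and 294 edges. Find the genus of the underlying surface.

Every face is a triangle and each edge borders two faces, so 3F = 2·294, giving F = 196.
χ = V − E + F = 90 − 294 + 196 = -8.
For a closed orientable surface χ = 2 − 2g, so g = (2 − (-8))/2 = 5.

5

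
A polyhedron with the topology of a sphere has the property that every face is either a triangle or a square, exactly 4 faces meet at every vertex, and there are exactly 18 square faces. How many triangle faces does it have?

Let x be the number of triangles; then F = 18 + x.
Edge–face incidences: 2E = 4·18 + 3·x = 72 + 3x.
Every vertex has degree 4, so 4V = 2E.
Euler: V − E + F = 2 ⇒ (2E)/4 − E + (18 + x) = 2.
Multiply by 8: 2·(2E) − 4·(2E) + 8·(18 + x) = 16, i.e. 144 + 8x − 2·(72 + 3x) = 16.
Collecting terms: 2x = 16, so x = 8.
Then 2E = 72 + 3·8 = 96, so E = 48, V = 2E/4 = 24, F = 18 + 8 = 26.

8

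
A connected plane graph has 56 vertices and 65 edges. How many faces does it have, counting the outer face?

11

Euler's formula for a connected plane graph: V − E + F = 2, so F = 2 − 56 + 65 = 11.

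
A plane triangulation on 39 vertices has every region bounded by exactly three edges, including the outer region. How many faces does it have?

In a plane triangulation 3F = 2E and V − E + F = 2, so F = 2V − 4 = 2·39 − 4 = 74.

74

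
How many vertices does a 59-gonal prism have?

118

A prism on an n-gon has two n-gon bases and n rectangular sides: V = 2·59 = 118, E = 3·59 = 177, F = 59 + 2 = 61.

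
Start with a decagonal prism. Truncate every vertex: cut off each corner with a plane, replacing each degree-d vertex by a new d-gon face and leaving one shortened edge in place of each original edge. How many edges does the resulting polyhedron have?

90

The base solid has V = 20, E = 30, F = 12.
Truncation replaces each original edge-end by a new vertex, so V′ = 2E = 60.
Each original edge survives, and each old vertex of degree d contributes d new edges; summing degrees gives Σd = 2E, so E′ = E + 2E = 3E = 90.
Each original face survives and each original vertex becomes one new face: F′ = F + V = 32.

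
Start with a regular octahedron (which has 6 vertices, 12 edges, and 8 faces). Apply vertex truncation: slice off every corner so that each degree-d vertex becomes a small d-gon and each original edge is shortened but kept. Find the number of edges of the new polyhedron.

Truncation replaces each original edge-end by a new vertex, so V′ = 2E = 24.
Each original edge survives, and each old vertex of degree d contributes d new edges; summing degrees gives Σd = 2E, so E′ = E + 2E = 3E = 36.
Each original face survives and each original vertex becomes one new face: F′ = F + V = 14.

36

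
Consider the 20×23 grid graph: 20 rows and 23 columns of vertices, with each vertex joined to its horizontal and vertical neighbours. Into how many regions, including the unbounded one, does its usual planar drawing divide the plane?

The grid has V = 20·23 = 460 vertices and E = 20·22 + 23·19 = 877 edges.
F = 2 − V + E = 2 − 460 + 877 = 419.

419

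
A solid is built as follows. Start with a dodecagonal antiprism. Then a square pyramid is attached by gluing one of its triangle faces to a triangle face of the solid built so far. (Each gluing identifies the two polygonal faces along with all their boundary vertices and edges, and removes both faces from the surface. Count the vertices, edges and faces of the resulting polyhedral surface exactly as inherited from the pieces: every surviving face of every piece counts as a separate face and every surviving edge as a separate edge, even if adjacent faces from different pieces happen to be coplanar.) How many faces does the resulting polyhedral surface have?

A dodecagonal antiprism: V=24, E=48, F=26.
Attach a square pyramid (V=5, E=8, F=5) along a 3-gon: merge 3 vertices and 3 edges, delete both glued faces → V=26, E=53, F=29.
Check: V − E + F = 26 − 53 + 29 = 2.

29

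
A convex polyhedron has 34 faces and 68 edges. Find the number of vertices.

Here V − E + F = 2.
V = 2 + E − F = 2 + 68 − 34 = 36.

36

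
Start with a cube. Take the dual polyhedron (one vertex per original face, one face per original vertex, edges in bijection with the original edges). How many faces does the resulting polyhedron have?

8

The base solid has V = 8, E = 12, F = 6.
The dual swaps V and F and preserves E: V′ = F = 6, E′ = E = 12, F′ = V = 8.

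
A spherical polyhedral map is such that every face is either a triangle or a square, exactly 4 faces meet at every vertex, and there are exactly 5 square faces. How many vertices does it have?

11

Let x be the number of triangles; then F = 5 + x.
Edge–face incidences: 2E = 4·5 + 3·x = 20 + 3x.
Every vertex has degree 4, so 4V = 2E.
Euler: V − E + F = 2 ⇒ (2E)/4 − E + (5 + x) = 2.
Multiply by 8: 2·(2E) − 4·(2E) + 8·(5 + x) = 16, i.e. 40 + 8x − 2·(20 + 3x) = 16.
Collecting terms: 2x = 16, so x = 8.
Then 2E = 20 + 3·8 = 44, so E = 22, V = 2E/4 = 11, F = 5 + 8 = 13.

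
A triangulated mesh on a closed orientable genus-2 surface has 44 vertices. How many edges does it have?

χ = 2 − 2·2 = -2, and every face is a triangle so 3F = 2E.
V − E + F = -2 with E = 3F/2 gives 44 − (3/2 − 1)·F = -2, so F = 92 and E = 138.

138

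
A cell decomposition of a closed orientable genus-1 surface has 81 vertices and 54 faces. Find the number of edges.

For a closed orientable surface of genus 1, χ = 2 − 2·1 = 0.
E = V + F − (0) = 81 + 54 − (0) = 135.

135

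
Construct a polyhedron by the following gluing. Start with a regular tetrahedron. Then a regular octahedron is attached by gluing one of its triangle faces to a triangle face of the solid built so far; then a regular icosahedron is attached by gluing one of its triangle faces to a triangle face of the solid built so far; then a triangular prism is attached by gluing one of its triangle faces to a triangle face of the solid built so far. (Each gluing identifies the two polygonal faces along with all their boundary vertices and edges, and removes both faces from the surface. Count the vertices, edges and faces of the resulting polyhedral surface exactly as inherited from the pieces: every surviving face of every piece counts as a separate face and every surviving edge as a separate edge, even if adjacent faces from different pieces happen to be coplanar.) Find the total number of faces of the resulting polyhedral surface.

31

A regular tetrahedron: V=4, E=6, F=4.
Attach a regular octahedron (V=6, E=12, F=8) along a 3-gon: merge 3 vertices and 3 edges, delete both glued faces → V=7, E=15, F=10.
Attach a regular icosahedron (V=12, E=30, F=20) along a 3-gon: merge 3 vertices and 3 edges, delete both glued faces → V=16, E=42, F=28.
Attach a triangular prism (V=6, E=9, F=5) along a 3-gon: merge 3 vertices and 3 edges, delete both glued faces → V=19, E=48, F=31.
Check: V − E + F = 19 − 48 + 31 = 2.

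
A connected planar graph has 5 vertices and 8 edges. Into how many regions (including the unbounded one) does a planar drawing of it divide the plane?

Euler's formula for a connected plane graph: V − E + F = 2, so F = 2 − 5 + 8 = 5.

5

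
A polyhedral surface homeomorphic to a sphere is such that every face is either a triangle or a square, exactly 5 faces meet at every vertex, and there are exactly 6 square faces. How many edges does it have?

Let x be the number of triangles; then F = 6 + x.
Edge–face incidences: 2E = 4·6 + 3·x = 24 + 3x.
Every vertex has degree 5, so 5V = 2E.
Euler: V − E + F = 2 ⇒ (2E)/5 − E + (6 + x) = 2.
Multiply by 10: 2·(2E) − 5·(2E) + 10·(6 + x) = 20, i.e. 60 + 10x − 3·(24 + 3x) = 20.
Collecting terms: x − 12 = 20, so x = 32.
Then 2E = 24 + 3·32 = 120, so E = 60, V = 2E/5 = 24, F = 6 + 32 = 38.

60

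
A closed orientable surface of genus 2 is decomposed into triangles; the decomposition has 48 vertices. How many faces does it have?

100

χ = 2 − 2·2 = -2, and every face is a triangle so 3F = 2E.
V − E + F = -2 with E = 3F/2 gives 48 − (3/2 − 1)·F = -2, so F = 100 and E = 150.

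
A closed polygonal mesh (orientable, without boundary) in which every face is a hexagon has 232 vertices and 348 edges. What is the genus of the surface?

1

Every face is a hexagon and each edge borders two faces, so 6F = 2·348, giving F = 116.
χ = V − E + F = 232 − 348 + 116 = 0.
For a closed orientable surface χ = 2 − 2g, so g = (2 − (0))/2 = 1.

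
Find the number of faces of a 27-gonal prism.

A prism on an n-gon has two n-gon bases and n rectangular sides: V = 2·27 = 54, E = 3·27 = 81, F = 27 + 2 = 29.
Check: V − E + F = 54 − 81 + 29 = 2.

29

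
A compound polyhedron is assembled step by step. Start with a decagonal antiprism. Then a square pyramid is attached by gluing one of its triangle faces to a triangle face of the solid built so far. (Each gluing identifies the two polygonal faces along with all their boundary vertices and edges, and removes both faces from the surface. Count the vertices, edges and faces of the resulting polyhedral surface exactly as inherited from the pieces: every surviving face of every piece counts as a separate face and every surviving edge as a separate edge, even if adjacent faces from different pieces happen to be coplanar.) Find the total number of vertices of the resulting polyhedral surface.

22

A decagonal antiprism: V=20, E=40, F=22.
Attach a square pyramid (V=5, E=8, F=5) along a 3-gon: merge 3 vertices and 3 edges, delete both glued faces → V=22, E=45, F=25.
Check: V − E + F = 22 − 45 + 25 = 2.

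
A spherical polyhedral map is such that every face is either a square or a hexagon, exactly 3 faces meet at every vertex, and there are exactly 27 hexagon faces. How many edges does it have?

Let x be the number of squares; then F = 27 + x.
Edge–face incidences: 2E = 6·27 + 4·x = 162 + 4x.
Every vertex has degree 3, so 3V = 2E.
Euler: V − E + F = 2 ⇒ (2E)/3 − E + (27 + x) = 2.
Multiply by 6: 2·(2E) − 3·(2E) + 6·(27 + x) = 12, i.e. 162 + 6x − (162 + 4x) = 12.
Collecting terms: 2x = 12, so x = 6.
Then 2E = 162 + 4·6 = 186, so E = 93, V = 2E/3 = 62, F = 27 + 6 = 33.

93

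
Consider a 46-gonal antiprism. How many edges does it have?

184

An antiprism on an n-gon has two n-gon caps and 2n triangles: V = 2·46 = 92, E = 4·46 = 184, F = 2·46 + 2 = 94.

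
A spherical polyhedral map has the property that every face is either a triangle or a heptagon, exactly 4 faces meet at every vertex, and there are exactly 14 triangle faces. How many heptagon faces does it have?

2

Let x be the number of heptagons; then F = 14 + x.
Edge–face incidences: 2E = 3·14 + 7·x = 42 + 7x.
Every vertex has degree 4, so 4V = 2E.
Euler: V − E + F = 2 ⇒ (2E)/4 − E + (14 + x) = 2.
Multiply by 8: 2·(2E) − 4·(2E) + 8·(14 + x) = 16, i.e. 112 + 8x − 2·(42 + 7x) = 16.
Collecting terms: −6x + 28 = 16, so −6x = −12, so x = 2.
Then 2E = 42 + 7·2 = 56, so E = 28, V = 2E/4 = 14, F = 14 + 2 = 16.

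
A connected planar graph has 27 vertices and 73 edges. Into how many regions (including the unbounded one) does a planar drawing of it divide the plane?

48

Euler's formula for a connected plane graph: V − E + F = 2, so F = 2 − 27 + 73 = 48.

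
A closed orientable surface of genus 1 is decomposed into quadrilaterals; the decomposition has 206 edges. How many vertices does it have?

χ = 2 − 2·1 = 0, and every face is a square so 4F = 2E.
F = 2E/4 = 103. Then V = 0 + E − F = 0 + 206 − 103 = 103.

103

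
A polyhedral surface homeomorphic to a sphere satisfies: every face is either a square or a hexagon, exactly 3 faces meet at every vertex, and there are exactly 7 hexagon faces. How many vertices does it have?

Let x be the number of squares; then F = 7 + x.
Edge–face incidences: 2E = 6·7 + 4·x = 42 + 4x.
Every vertex has degree 3, so 3V = 2E.
Euler: V − E + F = 2 ⇒ (2E)/3 − E + (7 + x) = 2.
Multiply by 6: 2·(2E) − 3·(2E) + 6·(7 + x) = 12, i.e. 42 + 6x − (42 + 4x) = 12.
Collecting terms: 2x = 12, so x = 6.
Then 2E = 42 + 4·6 = 66, so E = 33, V = 2E/3 = 22, F = 7 + 6 = 13.

22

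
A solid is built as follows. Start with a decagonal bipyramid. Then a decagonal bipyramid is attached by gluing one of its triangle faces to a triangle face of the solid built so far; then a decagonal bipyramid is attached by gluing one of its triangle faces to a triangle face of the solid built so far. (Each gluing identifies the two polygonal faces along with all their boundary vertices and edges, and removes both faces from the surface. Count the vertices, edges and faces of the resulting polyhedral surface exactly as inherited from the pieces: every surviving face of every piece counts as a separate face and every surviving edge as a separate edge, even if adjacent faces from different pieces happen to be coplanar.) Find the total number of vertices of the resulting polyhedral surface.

30

A decagonal bipyramid: V=12, E=30, F=20.
Attach a decagonal bipyramid (V=12, E=30, F=20) along a 3-gon: merge 3 vertices and 3 edges, delete both glued faces → V=21, E=57, F=38.
Attach a decagonal bipyramid (V=12, E=30, F=20) along a 3-gon: merge 3 vertices and 3 edges, delete both glued faces → V=30, E=84, F=56.
Check: V − E + F = 30 − 84 + 56 = 2.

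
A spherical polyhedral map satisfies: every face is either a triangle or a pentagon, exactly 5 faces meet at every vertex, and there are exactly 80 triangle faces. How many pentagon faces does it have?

Let x be the number of pentagons; then F = 80 + x.
Edge–face incidences: 2E = 3·80 + 5·x = 240 + 5x.
Every vertex has degree 5, so 5V = 2E.
Euler: V − E + F = 2 ⇒ (2E)/5 − E + (80 + x) = 2.
Multiply by 10: 2·(2E) − 5·(2E) + 10·(80 + x) = 20, i.e. 800 + 10x − 3·(240 + 5x) = 20.
Collecting terms: −5x + 80 = 20, so −5x = −60, so x = 12.
Then 2E = 240 + 5·12 = 300, so E = 150, V = 2E/5 = 60, F = 80 + 12 = 92.

12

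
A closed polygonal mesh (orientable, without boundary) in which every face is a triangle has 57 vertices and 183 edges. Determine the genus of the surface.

3

Every face is a triangle and each edge borders two faces, so 3F = 2·183, giving F = 122.
χ = V − E + F = 57 − 183 + 122 = -4.
For a closed orientable surface χ = 2 − 2g, so g = (2 − (-4))/2 = 3.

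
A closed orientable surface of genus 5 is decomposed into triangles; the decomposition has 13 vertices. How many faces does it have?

χ = 2 − 2·5 = -8, and every face is a triangle so 3F = 2E.
V − E + F = -8 with E = 3F/2 gives 13 − (3/2 − 1)·F = -8, so F = 42 and E = 63.

42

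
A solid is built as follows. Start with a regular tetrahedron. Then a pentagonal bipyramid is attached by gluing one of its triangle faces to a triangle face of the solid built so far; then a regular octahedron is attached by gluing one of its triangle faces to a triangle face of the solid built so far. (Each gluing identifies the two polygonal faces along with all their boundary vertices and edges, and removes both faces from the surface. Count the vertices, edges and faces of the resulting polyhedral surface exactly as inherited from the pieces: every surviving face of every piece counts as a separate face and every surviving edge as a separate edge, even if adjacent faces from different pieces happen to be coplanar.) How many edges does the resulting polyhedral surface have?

A regular tetrahedron: V=4, E=6, F=4.
Attach a pentagonal bipyramid (V=7, E=15, F=10) along a 3-gon: merge 3 vertices and 3 edges, delete both glued faces → V=8, E=18, F=12.
Attach a regular octahedron (V=6, E=12, F=8) along a 3-gon: merge 3 vertices and 3 edges, delete both glued faces → V=11, E=27, F=18.
Check: V − E + F = 11 − 27 + 18 = 2.

27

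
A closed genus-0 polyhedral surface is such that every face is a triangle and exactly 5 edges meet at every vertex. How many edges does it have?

30

Each face has 3 edges and each edge borders two faces, so 2E = 3F.
Each vertex has degree 5, so 5V = 2E and hence V = 3F/5.
Euler: V − E + F = 2 ⇒ (3F/5) − (3F/2) + F = 2.
Multiply by 10: (6 − 15 + 10)F = 20, i.e. 1F = 20.
So F = 20, E = 3·20/2 = 30, V = 3·20/5 = 12.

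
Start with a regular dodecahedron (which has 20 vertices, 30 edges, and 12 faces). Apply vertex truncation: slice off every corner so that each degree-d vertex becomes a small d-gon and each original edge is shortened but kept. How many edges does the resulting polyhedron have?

90

Truncation replaces each original edge-end by a new vertex, so V′ = 2E = 60.
Each original edge survives, and each old vertex of degree d contributes d new edges; summing degrees gives Σd = 2E, so E′ = E + 2E = 3E = 90.
Each original face survives and each original vertex becomes one new face: F′ = F + V = 32.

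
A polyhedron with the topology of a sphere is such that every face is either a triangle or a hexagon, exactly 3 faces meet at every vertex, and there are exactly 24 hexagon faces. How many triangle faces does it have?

4

Let x be the number of triangles; then F = 24 + x.
Edge–face incidences: 2E = 6·24 + 3·x = 144 + 3x.
Every vertex has degree 3, so 3V = 2E.
Euler: V − E + F = 2 ⇒ (2E)/3 − E + (24 + x) = 2.
Multiply by 6: 2·(2E) − 3·(2E) + 6·(24 + x) = 12, i.e. 144 + 6x − (144 + 3x) = 12.
Collecting terms: 3x = 12, so x = 4.
Then 2E = 144 + 3·4 = 156, so E = 78, V = 2E/3 = 52, F = 24 + 4 = 28.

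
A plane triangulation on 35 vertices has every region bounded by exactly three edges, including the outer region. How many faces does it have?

In a plane triangulation 3F = 2E and V − E + F = 2, so F = 2V − 4 = 2·35 − 4 = 66.

66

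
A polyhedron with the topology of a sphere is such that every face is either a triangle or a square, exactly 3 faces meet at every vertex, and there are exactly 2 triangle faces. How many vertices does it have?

6

Let x be the number of squares; then F = 2 + x.
Edge–face incidences: 2E = 3·2 + 4·x = 6 + 4x.
Every vertex has degree 3, so 3V = 2E.
Euler: V − E + F = 2 ⇒ (2E)/3 − E + (2 + x) = 2.
Multiply by 6: 2·(2E) − 3·(2E) + 6·(2 + x) = 12, i.e. 12 + 6x − (6 + 4x) = 12.
Collecting terms: 2x + 6 = 12, so 2x = 6, so x = 3.
Then 2E = 6 + 4·3 = 18, so E = 9, V = 2E/3 = 6, F = 2 + 3 = 5.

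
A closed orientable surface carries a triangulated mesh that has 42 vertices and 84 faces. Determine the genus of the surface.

1

Every face is a triangle, so 2E = 3·84 = 252, giving E = 126.
χ = V − E + F = 42 − 126 + 84 = 0.
For a closed orientable surface χ = 2 − 2g, so g = (2 − (0))/2 = 1.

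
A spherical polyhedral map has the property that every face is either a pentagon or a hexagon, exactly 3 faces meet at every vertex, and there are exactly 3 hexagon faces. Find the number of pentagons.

Let x be the number of pentagons; then F = 3 + x.
Edge–face incidences: 2E = 6·3 + 5·x = 18 + 5x.
Every vertex has degree 3, so 3V = 2E.
Euler: V − E + F = 2 ⇒ (2E)/3 − E + (3 + x) = 2.
Multiply by 6: 2·(2E) − 3·(2E) + 6·(3 + x) = 12, i.e. 18 + 6x − (18 + 5x) = 12.
Collecting terms: x = 12.
Then 2E = 18 + 5·12 = 78, so E = 39, V = 2E/3 = 26, F = 3 + 12 = 15.

12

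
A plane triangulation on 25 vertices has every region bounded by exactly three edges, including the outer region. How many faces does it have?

46

In a plane triangulation 3F = 2E and V − E + F = 2, so F = 2V − 4 = 2·25 − 4 = 46.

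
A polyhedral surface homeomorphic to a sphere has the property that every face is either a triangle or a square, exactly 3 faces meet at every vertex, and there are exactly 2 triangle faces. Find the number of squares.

Let x be the number of squares; then F = 2 + x.
Edge–face incidences: 2E = 3·2 + 4·x = 6 + 4x.
Every vertex has degree 3, so 3V = 2E.
Euler: V − E + F = 2 ⇒ (2E)/3 − E + (2 + x) = 2.
Multiply by 6: 2·(2E) − 3·(2E) + 6·(2 + x) = 12, i.e. 12 + 6x − (6 + 4x) = 12.
Collecting terms: 2x + 6 = 12, so 2x = 6, so x = 3.
Then 2E = 6 + 4·3 = 18, so E = 9, V = 2E/3 = 6, F = 2 + 3 = 5.

3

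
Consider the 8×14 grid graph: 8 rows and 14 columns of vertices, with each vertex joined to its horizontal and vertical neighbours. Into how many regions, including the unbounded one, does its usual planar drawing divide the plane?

The grid has V = 8·14 = 112 vertices and E = 8·13 + 14·7 = 202 edges.
F = 2 − V + E = 2 − 112 + 202 = 92.

92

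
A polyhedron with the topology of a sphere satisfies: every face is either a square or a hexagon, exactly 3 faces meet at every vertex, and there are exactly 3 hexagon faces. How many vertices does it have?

14

Let x be the number of squares; then F = 3 + x.
Edge–face incidences: 2E = 6·3 + 4·x = 18 + 4x.
Every vertex has degree 3, so 3V = 2E.
Euler: V − E + F = 2 ⇒ (2E)/3 − E + (3 + x) = 2.
Multiply by 6: 2·(2E) − 3·(2E) + 6·(3 + x) = 12, i.e. 18 + 6x − (18 + 4x) = 12.
Collecting terms: 2x = 12, so x = 6.
Then 2E = 18 + 4·6 = 42, so E = 21, V = 2E/3 = 14, F = 3 + 6 = 9.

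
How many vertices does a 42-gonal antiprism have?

An antiprism on an n-gon has two n-gon caps and 2n triangles: V = 2·42 = 84, E = 4·42 = 168, F = 2·42 + 2 = 86.

84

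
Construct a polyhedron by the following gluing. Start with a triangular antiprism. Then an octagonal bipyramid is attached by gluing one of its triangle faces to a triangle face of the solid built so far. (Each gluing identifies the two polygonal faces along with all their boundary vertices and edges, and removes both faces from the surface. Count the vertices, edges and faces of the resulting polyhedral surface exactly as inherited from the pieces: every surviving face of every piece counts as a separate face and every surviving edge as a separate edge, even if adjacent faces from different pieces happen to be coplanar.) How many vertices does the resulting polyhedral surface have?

13

A triangular antiprism: V=6, E=12, F=8.
Attach an octagonal bipyramid (V=10, E=24, F=16) along a 3-gon: merge 3 vertices and 3 edges, delete both glued faces → V=13, E=33, F=22.
Check: V − E + F = 13 − 33 + 22 = 2.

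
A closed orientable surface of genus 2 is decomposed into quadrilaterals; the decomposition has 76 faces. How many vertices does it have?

χ = 2 − 2·2 = -2, and every face is a square so 4F = 2E.
E = 4·76/2 = 152. Then V = -2 + E − F = -2 + 152 − 76 = 74.

74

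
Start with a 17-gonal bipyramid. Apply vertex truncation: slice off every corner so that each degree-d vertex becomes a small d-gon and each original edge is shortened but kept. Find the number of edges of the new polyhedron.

The base solid has V = 19, E = 51, F = 34.
Truncation replaces each original edge-end by a new vertex, so V′ = 2E = 102.
Each original edge survives, and each old vertex of degree d contributes d new edges; summing degrees gives Σd = 2E, so E′ = E + 2E = 3E = 153.
Each original face survives and each original vertex becomes one new face: F′ = F + V = 53.

153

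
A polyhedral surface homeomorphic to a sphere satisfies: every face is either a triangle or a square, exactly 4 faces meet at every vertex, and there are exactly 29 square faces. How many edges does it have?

Let x be the number of triangles; then F = 29 + x.
Edge–face incidences: 2E = 4·29 + 3·x = 116 + 3x.
Every vertex has degree 4, so 4V = 2E.
Euler: V − E + F = 2 ⇒ (2E)/4 − E + (29 + x) = 2.
Multiply by 8: 2·(2E) − 4·(2E) + 8·(29 + x) = 16, i.e. 232 + 8x − 2·(116 + 3x) = 16.
Collecting terms: 2x = 16, so x = 8.
Then 2E = 116 + 3·8 = 140, so E = 70, V = 2E/4 = 35, F = 29 + 8 = 37.

70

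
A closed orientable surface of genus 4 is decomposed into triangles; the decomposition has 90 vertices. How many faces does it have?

192

χ = 2 − 2·4 = -6, and every face is a triangle so 3F = 2E.
V − E + F = -6 with E = 3F/2 gives 90 − (3/2 − 1)·F = -6, so F = 192 and E = 288.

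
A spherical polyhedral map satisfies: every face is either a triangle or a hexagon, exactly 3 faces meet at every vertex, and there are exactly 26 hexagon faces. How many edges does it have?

Let x be the number of triangles; then F = 26 + x.
Edge–face incidences: 2E = 6·26 + 3·x = 156 + 3x.
Every vertex has degree 3, so 3V = 2E.
Euler: V − E + F = 2 ⇒ (2E)/3 − E + (26 + x) = 2.
Multiply by 6: 2·(2E) − 3·(2E) + 6·(26 + x) = 12, i.e. 156 + 6x − (156 + 3x) = 12.
Collecting terms: 3x = 12, so x = 4.
Then 2E = 156 + 3·4 = 168, so E = 84, V = 2E/3 = 56, F = 26 + 4 = 30.

84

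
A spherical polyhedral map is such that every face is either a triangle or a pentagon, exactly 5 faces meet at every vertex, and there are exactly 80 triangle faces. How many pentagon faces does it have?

Let x be the number of pentagons; then F = 80 + x.
Edge–face incidences: 2E = 3·80 + 5·x = 240 + 5x.
Every vertex has degree 5, so 5V = 2E.
Euler: V − E + F = 2 ⇒ (2E)/5 − E + (80 + x) = 2.
Multiply by 10: 2·(2E) − 5·(2E) + 10·(80 + x) = 20, i.e. 800 + 10x − 3·(240 + 5x) = 20.
Collecting terms: −5x + 80 = 20, so −5x = −60, so x = 12.
Then 2E = 240 + 5·12 = 300, so E = 150, V = 2E/5 = 60, F = 80 + 12 = 92.

12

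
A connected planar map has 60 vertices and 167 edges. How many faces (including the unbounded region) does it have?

109

Euler's formula for a connected plane graph: V − E + F = 2, so F = 2 − 60 + 167 = 109.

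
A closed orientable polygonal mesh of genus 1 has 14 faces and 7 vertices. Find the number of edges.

21

For a closed orientable surface of genus 1, χ = 2 − 2·1 = 0.
E = V + F − (0) = 7 + 14 − (0) = 21.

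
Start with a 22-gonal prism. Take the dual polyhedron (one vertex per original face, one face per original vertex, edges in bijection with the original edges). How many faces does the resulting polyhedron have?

44

The base solid has V = 44, E = 66, F = 24.
The dual swaps V and F and preserves E: V′ = F = 24, E′ = E = 66, F′ = V = 44.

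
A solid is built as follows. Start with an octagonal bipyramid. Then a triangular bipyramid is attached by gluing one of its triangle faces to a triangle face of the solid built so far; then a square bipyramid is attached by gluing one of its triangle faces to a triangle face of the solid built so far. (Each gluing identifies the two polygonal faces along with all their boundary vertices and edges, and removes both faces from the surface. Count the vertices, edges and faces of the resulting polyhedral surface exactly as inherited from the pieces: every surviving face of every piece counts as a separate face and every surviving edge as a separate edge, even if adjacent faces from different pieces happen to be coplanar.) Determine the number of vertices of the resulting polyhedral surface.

An octagonal bipyramid: V=10, E=24, F=16.
Attach a triangular bipyramid (V=5, E=9, F=6) along a 3-gon: merge 3 vertices and 3 edges, delete both glued faces → V=12, E=30, F=20.
Attach a square bipyramid (V=6, E=12, F=8) along a 3-gon: merge 3 vertices and 3 edges, delete both glued faces → V=15, E=39, F=26.
Check: V − E + F = 15 − 39 + 26 = 2.

15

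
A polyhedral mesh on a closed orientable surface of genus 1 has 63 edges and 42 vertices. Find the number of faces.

For a closed orientable surface of genus 1, χ = 2 − 2·1 = 0.
F = 0 − V + E = 0 − 42 + 63 = 21.

21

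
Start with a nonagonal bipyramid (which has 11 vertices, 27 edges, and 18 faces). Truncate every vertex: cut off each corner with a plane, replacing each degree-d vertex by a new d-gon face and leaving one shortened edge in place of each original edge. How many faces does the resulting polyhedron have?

29

Truncation replaces each original edge-end by a new vertex, so V′ = 2E = 54.
Each original edge survives, and each old vertex of degree d contributes d new edges; summing degrees gives Σd = 2E, so E′ = E + 2E = 3E = 81.
Each original face survives and each original vertex becomes one new face: F′ = F + V = 29.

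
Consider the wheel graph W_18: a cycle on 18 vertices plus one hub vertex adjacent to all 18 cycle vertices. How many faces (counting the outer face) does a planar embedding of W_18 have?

19

W_18 has V = 18 + 1 = 19 vertices and E = 2·18 = 36 edges.
By Euler's formula F = 2 − V + E = 2 − 19 + 36 = 19.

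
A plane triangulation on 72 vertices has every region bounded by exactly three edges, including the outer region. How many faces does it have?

In a plane triangulation 3F = 2E and V − E + F = 2, so F = 2V − 4 = 2·72 − 4 = 140.

140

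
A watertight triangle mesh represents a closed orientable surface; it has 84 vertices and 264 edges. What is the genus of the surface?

Every face is a triangle and each edge borders two faces, so 3F = 2·264, giving F = 176.
χ = V − E + F = 84 − 264 + 176 = -4.
For a closed orientable surface χ = 2 − 2g, so g = (2 − (-4))/2 = 3.

3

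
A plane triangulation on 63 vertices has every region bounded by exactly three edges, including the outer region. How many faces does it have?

122

In a plane triangulation 3F = 2E and V − E + F = 2, so F = 2V − 4 = 2·63 − 4 = 122.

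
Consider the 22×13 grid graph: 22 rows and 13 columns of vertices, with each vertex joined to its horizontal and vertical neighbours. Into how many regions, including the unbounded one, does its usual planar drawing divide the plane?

The grid has V = 22·13 = 286 vertices and E = 22·12 + 13·21 = 537 edges.
F = 2 − V + E = 2 − 286 + 537 = 253.

253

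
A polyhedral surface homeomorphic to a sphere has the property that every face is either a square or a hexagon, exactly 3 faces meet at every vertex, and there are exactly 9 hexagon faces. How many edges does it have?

Let x be the number of squares; then F = 9 + x.
Edge–face incidences: 2E = 6·9 + 4·x = 54 + 4x.
Every vertex has degree 3, so 3V = 2E.
Euler: V − E + F = 2 ⇒ (2E)/3 − E + (9 + x) = 2.
Multiply by 6: 2·(2E) − 3·(2E) + 6·(9 + x) = 12, i.e. 54 + 6x − (54 + 4x) = 12.
Collecting terms: 2x = 12, so x = 6.
Then 2E = 54 + 4·6 = 78, so E = 39, V = 2E/3 = 26, F = 9 + 6 = 15.

39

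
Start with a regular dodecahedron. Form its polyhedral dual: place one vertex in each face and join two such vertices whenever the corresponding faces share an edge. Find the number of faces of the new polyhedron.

20

The base solid has V = 20, E = 30, F = 12.
The dual swaps V and F and preserves E: V′ = F = 12, E′ = E = 30, F′ = V = 20.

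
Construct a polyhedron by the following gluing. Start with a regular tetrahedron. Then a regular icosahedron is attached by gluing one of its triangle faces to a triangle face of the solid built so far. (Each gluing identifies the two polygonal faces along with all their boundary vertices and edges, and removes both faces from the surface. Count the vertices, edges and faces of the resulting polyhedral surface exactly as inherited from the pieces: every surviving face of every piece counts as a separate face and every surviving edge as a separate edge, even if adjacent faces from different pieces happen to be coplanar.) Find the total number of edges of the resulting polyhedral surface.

33

A regular tetrahedron: V=4, E=6, F=4.
Attach a regular icosahedron (V=12, E=30, F=20) along a 3-gon: merge 3 vertices and 3 edges, delete both glued faces → V=13, E=33, F=22.
Check: V − E + F = 13 − 33 + 22 = 2.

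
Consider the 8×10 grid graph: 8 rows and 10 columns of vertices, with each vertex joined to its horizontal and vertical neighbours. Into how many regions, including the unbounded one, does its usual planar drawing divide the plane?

The grid has V = 8·10 = 80 vertices and E = 8·9 + 10·7 = 142 edges.
F = 2 − V + E = 2 − 80 + 142 = 64.

64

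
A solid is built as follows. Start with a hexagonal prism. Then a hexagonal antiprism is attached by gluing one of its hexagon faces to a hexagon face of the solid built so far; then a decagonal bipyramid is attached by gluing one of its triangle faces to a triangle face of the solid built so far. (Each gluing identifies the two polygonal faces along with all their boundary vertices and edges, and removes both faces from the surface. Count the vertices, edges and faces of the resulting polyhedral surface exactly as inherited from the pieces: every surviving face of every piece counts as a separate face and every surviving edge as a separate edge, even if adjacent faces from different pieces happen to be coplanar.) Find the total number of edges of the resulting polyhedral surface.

A hexagonal prism: V=12, E=18, F=8.
Attach a hexagonal antiprism (V=12, E=24, F=14) along a 6-gon: merge 6 vertices and 6 edges, delete both glued faces → V=18, E=36, F=20.
Attach a decagonal bipyramid (V=12, E=30, F=20) along a 3-gon: merge 3 vertices and 3 edges, delete both glued faces → V=27, E=63, F=38.
Check: V − E + F = 27 − 63 + 38 = 2.

63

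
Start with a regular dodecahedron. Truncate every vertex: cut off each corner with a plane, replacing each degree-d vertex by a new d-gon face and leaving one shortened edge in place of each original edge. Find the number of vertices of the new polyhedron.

The base solid has V = 20, E = 30, F = 12.
Truncation replaces each original edge-end by a new vertex, so V′ = 2E = 60.
Each original edge survives, and each old vertex of degree d contributes d new edges; summing degrees gives Σd = 2E, so E′ = E + 2E = 3E = 90.
Each original face survives and each original vertex becomes one new face: F′ = F + V = 32.

60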